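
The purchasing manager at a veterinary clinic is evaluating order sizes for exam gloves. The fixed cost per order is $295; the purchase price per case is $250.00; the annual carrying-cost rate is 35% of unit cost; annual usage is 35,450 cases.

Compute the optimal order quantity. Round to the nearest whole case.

489 cases

Carrying cost H = $250 × 35% = $87.5000/case/yr
Q* = √(2·D·S / H) = √(2·35,450·295 / 87.5) = √239,034.3 ≈ 488.91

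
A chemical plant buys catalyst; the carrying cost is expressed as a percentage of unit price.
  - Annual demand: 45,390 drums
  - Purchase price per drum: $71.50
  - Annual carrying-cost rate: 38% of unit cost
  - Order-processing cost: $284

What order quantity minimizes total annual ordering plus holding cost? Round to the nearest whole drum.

974 drums

Carrying cost H = $71.5 × 38% = $27.1700/drum/yr
EOQ = √(2DS/H) = √(2 × 45,390 × 284 / 27.17)
    = √(948,896.58) ≈ 974.11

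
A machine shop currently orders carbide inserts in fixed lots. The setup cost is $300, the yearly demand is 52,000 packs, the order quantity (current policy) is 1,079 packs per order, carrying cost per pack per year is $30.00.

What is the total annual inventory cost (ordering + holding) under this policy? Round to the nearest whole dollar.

$30,643

Annual ordering cost = (D/Q)·S = (52,000/1,079) × 300 = $14,457.83
Annual holding cost  = (Q/2)·H = (1,079/2) × 30 = $16,185.00
Total = $14,457.83 + $16,185.00 = $30,642.83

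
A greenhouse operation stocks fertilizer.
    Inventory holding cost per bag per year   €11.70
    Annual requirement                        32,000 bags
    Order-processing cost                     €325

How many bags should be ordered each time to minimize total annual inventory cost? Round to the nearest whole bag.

1,333 bags

Optimal lot size Q* = (2 × 32,000 × €325 / €11.7)^½ ≈ 1,333.33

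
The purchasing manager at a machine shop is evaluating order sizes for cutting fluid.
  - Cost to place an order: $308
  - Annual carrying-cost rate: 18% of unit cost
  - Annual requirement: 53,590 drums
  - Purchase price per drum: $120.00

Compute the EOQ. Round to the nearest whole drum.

1,236 drums

H = i·C = 0.18 × $120 = $21.6000 per drum-year
Optimal lot size Q* = (2 × 53,590 × $308 / $21.6)^½ ≈ 1,236.25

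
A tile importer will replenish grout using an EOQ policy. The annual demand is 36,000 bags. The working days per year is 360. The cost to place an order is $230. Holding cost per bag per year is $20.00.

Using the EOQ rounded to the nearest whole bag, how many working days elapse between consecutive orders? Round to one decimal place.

Optimal lot size Q* = (2 × 36,000 × $230 / $20)^½ ≈ 909.95 → Q = 910 bags
Cycle time = (working days × Q)/D = (360 × 910) / 36,000 = 9.100 days

9.1 days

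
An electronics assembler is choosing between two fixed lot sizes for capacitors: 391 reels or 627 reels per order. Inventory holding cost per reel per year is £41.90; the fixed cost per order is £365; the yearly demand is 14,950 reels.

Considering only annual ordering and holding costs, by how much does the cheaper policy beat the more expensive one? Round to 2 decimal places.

£308.73

For each Q, cost = (D/Q)·S + (Q/2)·H.
TC(391) = (14,950/391)×365 + (391/2)×41.9 = £22,147.33
TC(627) = (14,950/627)×365 + (627/2)×41.9 = £21,838.60
|ΔTC| = |£22,147.33 − £21,838.60| = £308.73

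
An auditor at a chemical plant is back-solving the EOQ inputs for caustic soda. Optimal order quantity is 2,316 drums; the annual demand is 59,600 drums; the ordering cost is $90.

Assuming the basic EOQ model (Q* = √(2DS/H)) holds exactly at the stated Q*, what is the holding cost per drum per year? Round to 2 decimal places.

From Q* = √(2DS/H) ⇒ Q*² = 2DS/H.
H = 2DS / Q² = 2 × 59,600 × 90 / 2,316² = 2.0001

$2.00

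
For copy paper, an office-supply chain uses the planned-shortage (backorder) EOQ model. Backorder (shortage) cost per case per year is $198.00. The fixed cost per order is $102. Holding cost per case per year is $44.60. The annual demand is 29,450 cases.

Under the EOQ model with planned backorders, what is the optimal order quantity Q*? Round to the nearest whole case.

406 cases

Basic EOQ = √(2·29,450·102/44.6) = 367.020
Backorder adjustment √((H+b)/b) = √((44.6+198)/198) = 1.1069
Q* = 367.020 × 1.1069 ≈ 406.26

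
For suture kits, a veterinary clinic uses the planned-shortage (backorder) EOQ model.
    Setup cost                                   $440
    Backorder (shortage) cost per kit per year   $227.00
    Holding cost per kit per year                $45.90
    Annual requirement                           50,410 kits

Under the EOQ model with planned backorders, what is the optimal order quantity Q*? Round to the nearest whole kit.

Basic EOQ = √(2·50,410·440/45.9) = 983.090
Backorder adjustment √((H+b)/b) = √((45.9+227)/227) = 1.0965
Q* = 983.090 × 1.0965 ≈ 1,077.91

1,078 kits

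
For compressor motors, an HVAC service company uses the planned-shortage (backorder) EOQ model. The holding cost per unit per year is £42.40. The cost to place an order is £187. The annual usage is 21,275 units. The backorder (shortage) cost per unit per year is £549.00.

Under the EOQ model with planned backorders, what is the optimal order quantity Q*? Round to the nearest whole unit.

Basic EOQ = √(2·21,275·187/42.4) = 433.199
Backorder adjustment √((H+b)/b) = √((42.4+549)/549) = 1.0379
Q* = 433.199 × 1.0379 ≈ 449.62

450 units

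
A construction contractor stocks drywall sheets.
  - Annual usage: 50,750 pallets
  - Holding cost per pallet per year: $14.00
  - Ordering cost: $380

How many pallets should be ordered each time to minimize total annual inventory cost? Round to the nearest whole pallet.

Optimal lot size Q* = (2 × 50,750 × $380 / $14)^½ ≈ 1,659.82

1,660 pallets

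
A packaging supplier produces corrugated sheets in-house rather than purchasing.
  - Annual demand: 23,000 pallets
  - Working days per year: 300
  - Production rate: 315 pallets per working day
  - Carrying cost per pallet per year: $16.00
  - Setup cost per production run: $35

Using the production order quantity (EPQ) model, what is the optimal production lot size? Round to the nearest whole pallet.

Daily demand d = 23,000/300 = 76.667; p = 315; 1 − d/p = 0.75661
EPQ = √(2DS / (H(1 − d/p)))
    = √(2 × 23,000 × 35 / (16 × 0.75661)) ≈ 364.68

365 pallets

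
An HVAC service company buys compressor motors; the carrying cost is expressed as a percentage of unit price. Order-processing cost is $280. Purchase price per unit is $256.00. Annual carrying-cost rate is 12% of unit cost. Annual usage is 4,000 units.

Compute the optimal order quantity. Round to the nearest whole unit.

Carrying cost H = $256 × 12% = $30.7200/unit/yr
2DS/H = 2·4,000·280/30.72 = 72,916.67
EOQ = √72,916.67 ≈ 270.03

270 units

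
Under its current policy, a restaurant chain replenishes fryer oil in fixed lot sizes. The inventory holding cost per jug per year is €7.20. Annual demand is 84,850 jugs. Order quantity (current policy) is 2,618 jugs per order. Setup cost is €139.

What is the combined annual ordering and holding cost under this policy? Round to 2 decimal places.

€13,929.82

Annual ordering cost = (D/Q)·S = (84,850/2,618) × 139 = €4,505.02
Annual holding cost  = (Q/2)·H = (2,618/2) × 7.2 = €9,424.80
Total = €4,505.02 + €9,424.80 = €13,929.82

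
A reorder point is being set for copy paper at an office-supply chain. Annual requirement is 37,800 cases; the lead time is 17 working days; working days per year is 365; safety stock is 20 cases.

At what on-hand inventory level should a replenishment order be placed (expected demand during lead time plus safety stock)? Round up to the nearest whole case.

Daily demand d = 37,800 / 365 = 103.562 cases/day
Demand during lead time = 103.562 × 17 = 1,760.55
Reorder point = 1,760.55 + 20 = 1,780.55 → round up

1,781 cases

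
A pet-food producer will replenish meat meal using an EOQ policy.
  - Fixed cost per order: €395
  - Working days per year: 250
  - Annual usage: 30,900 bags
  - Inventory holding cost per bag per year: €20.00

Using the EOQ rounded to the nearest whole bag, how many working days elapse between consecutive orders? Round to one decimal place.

8.9 days

EOQ = √(2DS/H) = √(2 × 30,900 × 395 / 20)
    = √(1,220,550.00) ≈ 1,104.79 → Q = 1,105 bags
Days between orders = 250 / (D/Q) = 250 / 27.964 ≈ 8.940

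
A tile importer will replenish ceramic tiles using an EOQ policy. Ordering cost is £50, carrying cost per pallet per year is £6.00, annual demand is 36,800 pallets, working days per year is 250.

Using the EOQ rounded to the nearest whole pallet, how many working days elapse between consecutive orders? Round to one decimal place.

5.3 days

2DS/H = 2·36,800·50/6 = 613,333.33
EOQ = √613,333.33 ≈ 783.16 → Q = 783 pallets
Cycle time = (working days × Q)/D = (250 × 783) / 36,800 = 5.319 days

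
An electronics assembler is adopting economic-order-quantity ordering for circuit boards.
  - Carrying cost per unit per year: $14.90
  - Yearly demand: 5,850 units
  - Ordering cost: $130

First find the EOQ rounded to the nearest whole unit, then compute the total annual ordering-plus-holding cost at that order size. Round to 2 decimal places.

Q* = √(2·D·S / H) = √(2·5,850·130 / 14.9) = √102,080.5 ≈ 319.50 → Q = 320 units
Annual ordering cost = (D/Q)·S = (5,850/320) × 130 = $2,376.56
Annual holding cost  = (Q/2)·H = (320/2) × 14.9 = $2,384.00
Total = $2,376.56 + $2,384.00 = $4,760.56

$4,760.56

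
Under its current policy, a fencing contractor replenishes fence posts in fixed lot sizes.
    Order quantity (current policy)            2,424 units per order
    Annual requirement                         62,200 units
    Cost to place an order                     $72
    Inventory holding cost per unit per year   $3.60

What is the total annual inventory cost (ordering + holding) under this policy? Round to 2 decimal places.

Annual ordering cost = (D/Q)·S = (62,200/2,424) × 72 = $1,847.52
Annual holding cost  = (Q/2)·H = (2,424/2) × 3.6 = $4,363.20
Total = $1,847.52 + $4,363.20 = $6,210.72

$6,210.72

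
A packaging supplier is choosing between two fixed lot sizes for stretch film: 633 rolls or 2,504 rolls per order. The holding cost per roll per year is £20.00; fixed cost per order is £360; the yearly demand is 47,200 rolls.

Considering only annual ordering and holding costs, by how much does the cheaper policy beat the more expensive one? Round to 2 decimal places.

Annual cost at Q: ordering D·S/Q plus holding Q·H/2.
TC(633) = (47,200/633)×360 + (633/2)×20 = £33,173.60
TC(2,504) = (47,200/2,504)×360 + (2,504/2)×20 = £31,825.94
|ΔTC| = |£33,173.60 − £31,825.94| = £1,347.66

£1,347.66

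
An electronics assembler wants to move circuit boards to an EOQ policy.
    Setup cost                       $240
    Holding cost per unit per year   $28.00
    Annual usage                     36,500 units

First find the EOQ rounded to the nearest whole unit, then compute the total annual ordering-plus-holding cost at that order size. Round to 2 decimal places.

Q* = √(2·D·S / H) = √(2·36,500·240 / 28) = √625,714.3 ≈ 791.02 → Q = 791 units
Orders/yr = 36,500/791 = 46.144; ordering cost = 46.144 × $240 = $11,074.59
Average inventory = 791/2 = 395.5; holding cost = 395.5 × $28 = $11,074.00
Total = $11,074.59 + $11,074.00 = $22,148.59

$22,148.59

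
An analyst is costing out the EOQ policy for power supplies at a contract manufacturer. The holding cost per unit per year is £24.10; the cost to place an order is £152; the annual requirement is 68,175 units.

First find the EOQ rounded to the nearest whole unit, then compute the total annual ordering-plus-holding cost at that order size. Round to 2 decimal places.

£22,348.99

Optimal lot size Q* = (2 × 68,175 × £152 / £24.1)^½ ≈ 927.34 → Q = 927 units
Annual ordering cost = (D/Q)·S = (68,175/927) × 152 = £11,178.64
Annual holding cost  = (Q/2)·H = (927/2) × 24.1 = £11,170.35
Total = £11,178.64 + £11,170.35 = £22,348.99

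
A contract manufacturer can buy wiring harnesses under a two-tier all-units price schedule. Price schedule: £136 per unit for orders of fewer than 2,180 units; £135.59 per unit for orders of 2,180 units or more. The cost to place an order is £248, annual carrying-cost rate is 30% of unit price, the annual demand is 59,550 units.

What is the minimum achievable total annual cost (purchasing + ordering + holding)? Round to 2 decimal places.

£8,125,496.93

H₁ = 30%×£136 = £40.8000;  H₂ = 30%×£135.59 = £40.6770
EOQ₁ = √(2×59,550×248/40.8000) = 850.85  (< 2,180, feasible at tier 1)
EOQ₂ = √(2×59,550×248/40.6770) = 852.13  (< 2,180 → use Q = 2,180 at tier-2 price)
TC(tier 1 (EOQ₁), Q≈850.8) = £8,133,514.57
TC(tier 2, Q≈2,180.0) = £8,125,496.93
Minimum at tier 2: £8,125,496.93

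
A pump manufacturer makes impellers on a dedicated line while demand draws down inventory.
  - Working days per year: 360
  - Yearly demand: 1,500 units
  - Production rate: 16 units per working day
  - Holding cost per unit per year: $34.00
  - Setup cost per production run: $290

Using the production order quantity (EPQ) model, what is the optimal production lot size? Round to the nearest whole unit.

Daily demand d = 1,500/360 = 4.167; p = 16; 1 − d/p = 0.73958
EPQ = √(2DS / (H(1 − d/p)))
    = √(2 × 1,500 × 290 / (34 × 0.73958)) ≈ 186.01

186 units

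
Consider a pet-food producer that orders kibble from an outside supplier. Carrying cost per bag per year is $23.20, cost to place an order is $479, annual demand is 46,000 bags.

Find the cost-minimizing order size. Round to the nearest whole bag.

2DS/H = 2·46,000·479/23.2 = 1,899,482.76
EOQ = √1,899,482.76 ≈ 1,378.22

1,378 bags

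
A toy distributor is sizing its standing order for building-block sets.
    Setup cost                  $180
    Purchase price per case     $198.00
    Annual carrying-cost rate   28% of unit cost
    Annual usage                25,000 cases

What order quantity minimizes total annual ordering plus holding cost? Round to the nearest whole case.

H = i·C = 0.28 × $198 = $55.4400 per case-year
Q* = √(2·D·S / H) = √(2·25,000·180 / 55.44) = √162,337.7 ≈ 402.91

403 cases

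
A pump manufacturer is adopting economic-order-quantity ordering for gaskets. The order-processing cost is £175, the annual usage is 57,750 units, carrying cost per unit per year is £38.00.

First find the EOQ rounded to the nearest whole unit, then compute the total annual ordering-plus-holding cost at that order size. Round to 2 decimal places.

£27,714.17

Optimal lot size Q* = (2 × 57,750 × £175 / £38)^½ ≈ 729.32 → Q = 729 units
Orders/yr = 57,750/729 = 79.218; ordering cost = 79.218 × £175 = £13,863.17
Average inventory = 729/2 = 364.5; holding cost = 364.5 × £38 = £13,851.00
Total = £13,863.17 + £13,851.00 = £27,714.17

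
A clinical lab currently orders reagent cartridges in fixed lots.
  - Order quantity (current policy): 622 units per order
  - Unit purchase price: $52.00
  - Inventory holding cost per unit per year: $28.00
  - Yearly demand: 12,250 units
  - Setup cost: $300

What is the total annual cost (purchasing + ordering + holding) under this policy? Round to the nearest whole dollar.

Orders/yr = 12,250/622 = 19.695; ordering cost = 19.695 × $300 = $5,908.36
Average inventory = 622/2 = 311; holding cost = 311 × $28 = $8,708.00
Purchase cost = D·C = 12,250 × 52 = $637,000.00
Total = $5,908.36 + $8,708.00 + $637,000.00 = $651,616.36

$651,616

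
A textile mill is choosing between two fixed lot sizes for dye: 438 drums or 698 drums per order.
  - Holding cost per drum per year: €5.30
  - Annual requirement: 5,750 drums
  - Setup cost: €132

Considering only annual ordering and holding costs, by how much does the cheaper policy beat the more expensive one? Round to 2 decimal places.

€43.52

For each Q, cost = (D/Q)·S + (Q/2)·H.
TC(438) = (5,750/438)×132 + (438/2)×5.3 = €2,893.58
TC(698) = (5,750/698)×132 + (698/2)×5.3 = €2,937.09
|ΔTC| = |€2,893.58 − €2,937.09| = €43.52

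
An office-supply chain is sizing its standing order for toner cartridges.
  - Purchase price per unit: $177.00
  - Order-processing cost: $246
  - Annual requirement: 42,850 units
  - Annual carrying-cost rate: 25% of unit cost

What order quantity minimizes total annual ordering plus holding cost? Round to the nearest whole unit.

690 units

Carrying cost H = $177 × 25% = $44.2500/unit/yr
Optimal lot size Q* = (2 × 42,850 × $246 / $44.25)^½ ≈ 690.24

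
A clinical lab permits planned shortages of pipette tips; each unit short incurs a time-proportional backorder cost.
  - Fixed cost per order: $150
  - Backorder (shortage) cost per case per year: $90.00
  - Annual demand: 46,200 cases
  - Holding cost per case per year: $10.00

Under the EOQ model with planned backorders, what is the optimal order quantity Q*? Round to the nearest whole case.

1,241 cases

Basic EOQ = √(2·46,200·150/10) = 1,177.285
Backorder adjustment √((H+b)/b) = √((10+90)/90) = 1.0541
Q* = 1,177.285 × 1.0541 ≈ 1,240.97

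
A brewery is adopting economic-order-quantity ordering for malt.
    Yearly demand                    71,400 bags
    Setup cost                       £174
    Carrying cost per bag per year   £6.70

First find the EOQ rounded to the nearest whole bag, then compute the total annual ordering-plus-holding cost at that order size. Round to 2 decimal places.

Optimal lot size Q* = (2 × 71,400 × £174 / £6.7)^½ ≈ 1,925.76 → Q = 1,926 bags
Ordering: D/Q × S = 71,400/1,926 × £174 = £6,450.47
Holding:  Q/2 × H = 1,926/2 × £6.7 = £6,452.10
Total = £6,450.47 + £6,452.10 = £12,902.57

£12,902.57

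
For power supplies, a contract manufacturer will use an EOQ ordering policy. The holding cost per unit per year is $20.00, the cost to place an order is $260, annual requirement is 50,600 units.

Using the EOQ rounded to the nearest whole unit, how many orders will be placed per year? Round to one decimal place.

Optimal lot size Q* = (2 × 50,600 × $260 / $20)^½ ≈ 1,147.00 → Q = 1,147
N = D/Q = 50,600/1,147 ≈ 44.115 orders/yr

44.1 orders per year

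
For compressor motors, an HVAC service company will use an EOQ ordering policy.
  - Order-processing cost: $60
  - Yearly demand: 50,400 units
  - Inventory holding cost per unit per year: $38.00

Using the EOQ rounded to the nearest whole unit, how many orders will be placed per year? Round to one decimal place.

126.3 orders per year

2DS/H = 2·50,400·60/38 = 159,157.89
EOQ = √159,157.89 ≈ 398.95 → Q = 399
N = D/Q = 50,400/399 ≈ 126.316 orders/yr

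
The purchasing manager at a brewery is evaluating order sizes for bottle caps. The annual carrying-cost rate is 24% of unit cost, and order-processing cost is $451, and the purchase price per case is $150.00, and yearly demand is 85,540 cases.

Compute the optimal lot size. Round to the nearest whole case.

1,464 cases

Holding cost per case per year: H = 24% × $150 = $36.0000
2DS/H = 2·85,540·451/36 = 2,143,252.22
EOQ = √2,143,252.22 ≈ 1,463.99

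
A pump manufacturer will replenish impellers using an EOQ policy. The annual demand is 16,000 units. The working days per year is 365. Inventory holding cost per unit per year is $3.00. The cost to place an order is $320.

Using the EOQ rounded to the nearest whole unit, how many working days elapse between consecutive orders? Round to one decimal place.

2DS/H = 2·16,000·320/3 = 3,413,333.33
EOQ = √3,413,333.33 ≈ 1,847.52 → Q = 1,848 units
Days between orders = 365 / (D/Q) = 365 / 8.658 ≈ 42.157

42.2 days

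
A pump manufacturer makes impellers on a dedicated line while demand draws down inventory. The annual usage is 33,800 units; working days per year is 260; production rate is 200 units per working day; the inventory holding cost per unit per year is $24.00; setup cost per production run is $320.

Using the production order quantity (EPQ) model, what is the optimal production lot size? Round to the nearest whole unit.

d = 33,800/260 = 130.0000 units/day;  effective holding cost H(1 − d/p) = 24·(1 − 130.0000/200) = 8.40000
Q* = √(2DS / H_eff) = √(2·33,800·320 / 8.40000) ≈ 1,604.75

1,605 units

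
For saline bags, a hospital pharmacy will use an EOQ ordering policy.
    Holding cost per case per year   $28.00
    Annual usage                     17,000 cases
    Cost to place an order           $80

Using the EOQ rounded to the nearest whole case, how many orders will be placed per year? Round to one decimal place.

Optimal lot size Q* = (2 × 17,000 × $80 / $28)^½ ≈ 311.68 → Q = 312
N = D/Q = 17,000/312 ≈ 54.487 orders/yr

54.5 orders per year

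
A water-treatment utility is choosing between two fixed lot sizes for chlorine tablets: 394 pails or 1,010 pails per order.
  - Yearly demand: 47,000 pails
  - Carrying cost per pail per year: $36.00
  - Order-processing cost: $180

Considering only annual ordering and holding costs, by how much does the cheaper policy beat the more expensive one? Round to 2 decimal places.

For each Q, cost = (D/Q)·S + (Q/2)·H.
TC(394) = (47,000/394)×180 + (394/2)×36 = $28,564.08
TC(1,010) = (47,000/1,010)×180 + (1,010/2)×36 = $26,556.24
Lots of 1,010 are cheaper by $2,007.84.

$2,007.84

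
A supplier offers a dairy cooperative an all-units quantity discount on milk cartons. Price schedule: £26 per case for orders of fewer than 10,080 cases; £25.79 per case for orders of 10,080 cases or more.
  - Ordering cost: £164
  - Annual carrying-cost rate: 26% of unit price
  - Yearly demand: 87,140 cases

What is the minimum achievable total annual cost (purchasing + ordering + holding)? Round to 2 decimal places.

£2,279,540.14

H₁ = 26%×£26 = £6.7600;  H₂ = 26%×£25.79 = £6.7054
EOQ₁ = √(2×87,140×164/6.7600) = 2,056.23  (< 10,080, feasible at tier 1)
EOQ₂ = √(2×87,140×164/6.7054) = 2,064.59  (< 10,080 → use Q = 10,080 at tier-2 price)
TC(tier 1 (EOQ₁), Q≈2,056.2) = £2,279,540.14
TC(tier 2, Q≈10,080.0) = £2,282,553.57
Minimum at tier 1 (EOQ₁): £2,279,540.14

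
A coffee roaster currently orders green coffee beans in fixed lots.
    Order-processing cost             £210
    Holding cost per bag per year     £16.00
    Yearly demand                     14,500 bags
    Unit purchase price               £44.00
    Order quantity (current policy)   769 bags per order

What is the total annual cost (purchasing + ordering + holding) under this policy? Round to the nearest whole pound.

£648,112

Annual ordering cost = (D/Q)·S = (14,500/769) × 210 = £3,959.69
Annual holding cost  = (Q/2)·H = (769/2) × 16 = £6,152.00
Purchase cost = D·C = 14,500 × 44 = £638,000.00
Total = £3,959.69 + £6,152.00 + £638,000.00 = £648,111.69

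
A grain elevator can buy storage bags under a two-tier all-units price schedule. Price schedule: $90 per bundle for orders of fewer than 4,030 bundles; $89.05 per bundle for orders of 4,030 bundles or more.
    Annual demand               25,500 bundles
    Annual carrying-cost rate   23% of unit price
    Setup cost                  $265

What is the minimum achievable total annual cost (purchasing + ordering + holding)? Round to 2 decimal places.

$2,311,726.04

H₁ = 23%×$90 = $20.7000;  H₂ = 23%×$89.05 = $20.4815
EOQ₁ = √(2×25,500×265/20.7000) = 808.02  (< 4,030, feasible at tier 1)
EOQ₂ = √(2×25,500×265/20.4815) = 812.32  (< 4,030 → use Q = 4,030 at tier-2 price)
TC(tier 1 (EOQ₁), Q≈808.0) = $2,311,726.04
TC(tier 2, Q≈4,030.0) = $2,313,722.02
Minimum at tier 1 (EOQ₁): $2,311,726.04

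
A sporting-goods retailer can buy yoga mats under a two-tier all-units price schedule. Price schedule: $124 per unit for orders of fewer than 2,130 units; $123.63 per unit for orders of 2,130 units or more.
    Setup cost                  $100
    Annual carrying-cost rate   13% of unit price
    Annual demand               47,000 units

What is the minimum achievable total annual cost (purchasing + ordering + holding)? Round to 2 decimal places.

$5,829,933.15

H₁ = 13%×$124 = $16.1200;  H₂ = 13%×$123.63 = $16.0719
EOQ₁ = √(2×47,000×100/16.1200) = 763.63  (< 2,130, feasible at tier 1)
EOQ₂ = √(2×47,000×100/16.0719) = 764.77  (< 2,130 → use Q = 2,130 at tier-2 price)
TC(tier 1 (EOQ₁), Q≈763.6) = $5,840,309.67
TC(tier 2, Q≈2,130.0) = $5,829,933.15
Minimum at tier 2: $5,829,933.15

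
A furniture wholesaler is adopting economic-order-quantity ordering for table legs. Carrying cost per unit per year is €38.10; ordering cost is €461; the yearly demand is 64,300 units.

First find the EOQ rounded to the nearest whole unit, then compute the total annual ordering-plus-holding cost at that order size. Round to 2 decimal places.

€47,526.24

2DS/H = 2·64,300·461/38.1 = 1,556,026.25
EOQ = √1,556,026.25 ≈ 1,247.41 → Q = 1,247 units
Annual ordering cost = (D/Q)·S = (64,300/1,247) × 461 = €23,770.89
Annual holding cost  = (Q/2)·H = (1,247/2) × 38.1 = €23,755.35
Total = €23,770.89 + €23,755.35 = €47,526.24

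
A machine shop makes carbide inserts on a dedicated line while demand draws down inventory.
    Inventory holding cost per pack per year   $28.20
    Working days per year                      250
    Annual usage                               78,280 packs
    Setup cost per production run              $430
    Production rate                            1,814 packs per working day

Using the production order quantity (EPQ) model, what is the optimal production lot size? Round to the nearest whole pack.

1,699 packs

Daily demand d = 78,280/250 = 313.120; p = 1814; 1 − d/p = 0.82739
EPQ = √(2DS / (H(1 − d/p)))
    = √(2 × 78,280 × 430 / (28.2 × 0.82739)) ≈ 1,698.62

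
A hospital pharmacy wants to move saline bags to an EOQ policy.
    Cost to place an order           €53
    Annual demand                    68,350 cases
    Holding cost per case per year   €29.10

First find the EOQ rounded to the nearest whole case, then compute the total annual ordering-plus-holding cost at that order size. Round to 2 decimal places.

Q* = √(2·D·S / H) = √(2·68,350·53 / 29.1) = √248,972.5 ≈ 498.97 → Q = 499 cases
Ordering: D/Q × S = 68,350/499 × €53 = €7,259.62
Holding:  Q/2 × H = 499/2 × €29.1 = €7,260.45
Total = €7,259.62 + €7,260.45 = €14,520.07

€14,520.07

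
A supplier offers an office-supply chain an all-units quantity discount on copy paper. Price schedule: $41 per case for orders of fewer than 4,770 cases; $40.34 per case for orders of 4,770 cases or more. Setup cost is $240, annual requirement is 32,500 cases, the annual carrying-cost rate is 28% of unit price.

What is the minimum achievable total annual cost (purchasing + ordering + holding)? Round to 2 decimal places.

$1,339,624.27

H₁ = 28%×$41 = $11.4800;  H₂ = 28%×$40.34 = $11.2952
EOQ₁ = √(2×32,500×240/11.4800) = 1,165.71  (< 4,770, feasible at tier 1)
EOQ₂ = √(2×32,500×240/11.2952) = 1,175.21  (< 4,770 → use Q = 4,770 at tier-2 price)
TC(tier 1 (EOQ₁), Q≈1,165.7) = $1,345,882.38
TC(tier 2, Q≈4,770.0) = $1,339,624.27
Minimum at tier 2: $1,339,624.27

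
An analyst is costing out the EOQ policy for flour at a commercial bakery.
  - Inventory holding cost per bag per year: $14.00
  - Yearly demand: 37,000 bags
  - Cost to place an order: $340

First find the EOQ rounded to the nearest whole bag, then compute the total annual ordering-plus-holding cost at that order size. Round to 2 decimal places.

$18,768.06

EOQ = √(2DS/H) = √(2 × 37,000 × 340 / 14)
    = √(1,797,142.86) ≈ 1,340.58 → Q = 1,341 bags
Orders/yr = 37,000/1,341 = 27.591; ordering cost = 27.591 × $340 = $9,381.06
Average inventory = 1,341/2 = 670.5; holding cost = 670.5 × $14 = $9,387.00
Total = $9,381.06 + $9,387.00 = $18,768.06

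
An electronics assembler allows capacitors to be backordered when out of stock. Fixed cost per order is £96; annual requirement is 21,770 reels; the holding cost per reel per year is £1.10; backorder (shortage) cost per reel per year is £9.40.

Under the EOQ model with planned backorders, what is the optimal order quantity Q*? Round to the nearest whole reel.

Basic EOQ = √(2·21,770·96/1.1) = 1,949.322
Backorder adjustment √((H+b)/b) = √((1.1+9.4)/9.4) = 1.0569
Q* = 1,949.322 × 1.0569 ≈ 2,060.22

2,060 reels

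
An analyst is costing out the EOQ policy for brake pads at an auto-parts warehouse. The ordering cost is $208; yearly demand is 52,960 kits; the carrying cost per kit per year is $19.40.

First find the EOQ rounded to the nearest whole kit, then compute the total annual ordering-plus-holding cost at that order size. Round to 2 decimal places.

2DS/H = 2·52,960·208/19.4 = 1,135,637.11
EOQ = √1,135,637.11 ≈ 1,065.66 → Q = 1,066 kits
Orders/yr = 52,960/1,066 = 49.681; ordering cost = 49.681 × $208 = $10,333.66
Average inventory = 1,066/2 = 533; holding cost = 533 × $19.4 = $10,340.20
Total = $10,333.66 + $10,340.20 = $20,673.86

$20,673.86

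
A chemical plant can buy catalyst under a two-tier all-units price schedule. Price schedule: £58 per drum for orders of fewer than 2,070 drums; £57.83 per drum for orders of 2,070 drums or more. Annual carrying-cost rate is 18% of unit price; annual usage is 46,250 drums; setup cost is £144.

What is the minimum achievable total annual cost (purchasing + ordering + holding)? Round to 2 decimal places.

H₁ = 18%×£58 = £10.4400;  H₂ = 18%×£57.83 = £10.4094
EOQ₁ = √(2×46,250×144/10.4400) = 1,129.54  (< 2,070, feasible at tier 1)
EOQ₂ = √(2×46,250×144/10.4094) = 1,131.20  (< 2,070 → use Q = 2,070 at tier-2 price)
TC(tier 1 (EOQ₁), Q≈1,129.5) = £2,694,292.40
TC(tier 2, Q≈2,070.0) = £2,688,628.62
Minimum at tier 2: £2,688,628.62

£2,688,628.62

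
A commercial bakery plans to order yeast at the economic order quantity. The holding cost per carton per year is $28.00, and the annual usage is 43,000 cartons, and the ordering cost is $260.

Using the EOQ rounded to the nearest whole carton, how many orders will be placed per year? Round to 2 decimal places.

EOQ = √(2DS/H) = √(2 × 43,000 × 260 / 28)
    = √(798,571.43) ≈ 893.63 → Q = 894
N = D/Q = 43,000/894 ≈ 48.098 orders/yr

48.10 orders per year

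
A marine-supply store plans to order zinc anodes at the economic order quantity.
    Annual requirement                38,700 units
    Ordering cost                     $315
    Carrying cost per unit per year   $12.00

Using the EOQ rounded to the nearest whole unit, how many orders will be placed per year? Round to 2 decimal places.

2DS/H = 2·38,700·315/12 = 2,031,750.00
EOQ = √2,031,750.00 ≈ 1,425.39 → Q = 1,425
Orders per year = D/Q = 38,700 / 1,425 = 27.158

27.16 orders per year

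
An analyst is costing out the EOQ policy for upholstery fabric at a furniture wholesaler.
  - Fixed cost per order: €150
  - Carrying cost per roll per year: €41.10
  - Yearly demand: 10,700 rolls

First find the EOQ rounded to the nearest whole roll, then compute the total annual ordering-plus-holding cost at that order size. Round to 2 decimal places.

€11,486.14

Optimal lot size Q* = (2 × 10,700 × €150 / €41.1)^½ ≈ 279.47 → Q = 279 rolls
Annual ordering cost = (D/Q)·S = (10,700/279) × 150 = €5,752.69
Annual holding cost  = (Q/2)·H = (279/2) × 41.1 = €5,733.45
Total = €5,752.69 + €5,733.45 = €11,486.14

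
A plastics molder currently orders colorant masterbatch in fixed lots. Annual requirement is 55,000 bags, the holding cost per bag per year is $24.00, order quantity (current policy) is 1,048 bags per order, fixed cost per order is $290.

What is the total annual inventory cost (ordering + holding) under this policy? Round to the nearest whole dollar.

$27,795

Annual ordering cost = (D/Q)·S = (55,000/1,048) × 290 = $15,219.47
Annual holding cost  = (Q/2)·H = (1,048/2) × 24 = $12,576.00
Total = $15,219.47 + $12,576.00 = $27,795.47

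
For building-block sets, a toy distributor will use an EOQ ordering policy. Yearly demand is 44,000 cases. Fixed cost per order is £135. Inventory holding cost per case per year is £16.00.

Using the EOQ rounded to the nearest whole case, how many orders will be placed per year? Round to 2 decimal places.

Optimal lot size Q* = (2 × 44,000 × £135 / £16)^½ ≈ 861.68 → Q = 862
N = D/Q = 44,000/862 ≈ 51.044 orders/yr

51.04 orders per year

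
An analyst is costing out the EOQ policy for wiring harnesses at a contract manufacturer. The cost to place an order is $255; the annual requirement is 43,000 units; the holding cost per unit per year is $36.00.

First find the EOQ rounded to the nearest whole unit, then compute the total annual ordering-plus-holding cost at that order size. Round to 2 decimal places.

$28,097.69

2DS/H = 2·43,000·255/36 = 609,166.67
EOQ = √609,166.67 ≈ 780.49 → Q = 780 units
Annual ordering cost = (D/Q)·S = (43,000/780) × 255 = $14,057.69
Annual holding cost  = (Q/2)·H = (780/2) × 36 = $14,040.00
Total = $14,057.69 + $14,040.00 = $28,097.69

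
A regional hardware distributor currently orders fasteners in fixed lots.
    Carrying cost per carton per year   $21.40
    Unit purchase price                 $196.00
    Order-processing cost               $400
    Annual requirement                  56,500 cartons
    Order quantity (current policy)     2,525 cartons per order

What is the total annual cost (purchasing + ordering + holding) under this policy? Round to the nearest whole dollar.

$11,109,968

Orders/yr = 56,500/2,525 = 22.376; ordering cost = 22.376 × $400 = $8,950.50
Average inventory = 2,525/2 = 1262.5; holding cost = 1262.5 × $21.4 = $27,017.50
Purchase cost = D·C = 56,500 × 196 = $11,074,000.00
Total = $8,950.50 + $27,017.50 + $11,074,000.00 = $11,109,968.00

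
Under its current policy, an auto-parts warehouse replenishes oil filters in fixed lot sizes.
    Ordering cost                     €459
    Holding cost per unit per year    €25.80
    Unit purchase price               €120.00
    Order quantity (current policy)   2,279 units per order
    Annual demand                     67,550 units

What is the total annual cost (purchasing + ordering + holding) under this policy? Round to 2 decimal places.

Orders/yr = 67,550/2,279 = 29.640; ordering cost = 29.640 × €459 = €13,604.85
Average inventory = 2,279/2 = 1139.5; holding cost = 1139.5 × €25.8 = €29,399.10
Purchase cost = D·C = 67,550 × 120 = €8,106,000.00
Total = €13,604.85 + €29,399.10 + €8,106,000.00 = €8,149,003.95

€8,149,003.95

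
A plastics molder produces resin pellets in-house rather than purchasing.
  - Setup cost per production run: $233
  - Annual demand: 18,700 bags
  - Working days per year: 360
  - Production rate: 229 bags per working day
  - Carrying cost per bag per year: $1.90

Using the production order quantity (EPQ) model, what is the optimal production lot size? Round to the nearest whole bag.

2,436 bags

d = 18,700/360 = 51.9444 bags/day;  effective holding cost H(1 − d/p) = 1.9·(1 − 51.9444/229) = 1.46902
Q* = √(2DS / H_eff) = √(2·18,700·233 / 1.46902) ≈ 2,435.57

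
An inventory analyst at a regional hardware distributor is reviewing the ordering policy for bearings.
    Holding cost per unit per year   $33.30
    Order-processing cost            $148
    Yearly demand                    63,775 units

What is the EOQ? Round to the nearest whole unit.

Optimal lot size Q* = (2 × 63,775 × $148 / $33.3)^½ ≈ 752.92

753 units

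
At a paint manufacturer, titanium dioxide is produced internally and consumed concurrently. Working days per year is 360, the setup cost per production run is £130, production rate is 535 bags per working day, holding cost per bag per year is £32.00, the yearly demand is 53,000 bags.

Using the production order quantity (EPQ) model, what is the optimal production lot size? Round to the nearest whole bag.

Daily demand d = 53,000/360 = 147.222; p = 535; 1 − d/p = 0.72482
EPQ = √(2DS / (H(1 − d/p)))
    = √(2 × 53,000 × 130 / (32 × 0.72482)) ≈ 770.79

771 bags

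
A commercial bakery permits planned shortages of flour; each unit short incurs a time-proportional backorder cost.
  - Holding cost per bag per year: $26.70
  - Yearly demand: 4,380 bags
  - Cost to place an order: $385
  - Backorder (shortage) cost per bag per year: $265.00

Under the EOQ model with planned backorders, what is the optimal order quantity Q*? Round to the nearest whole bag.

Basic EOQ = √(2·4,380·385/26.7) = 355.408
Backorder adjustment √((H+b)/b) = √((26.7+265)/265) = 1.0492
Q* = 355.408 × 1.0492 ≈ 372.88

373 bags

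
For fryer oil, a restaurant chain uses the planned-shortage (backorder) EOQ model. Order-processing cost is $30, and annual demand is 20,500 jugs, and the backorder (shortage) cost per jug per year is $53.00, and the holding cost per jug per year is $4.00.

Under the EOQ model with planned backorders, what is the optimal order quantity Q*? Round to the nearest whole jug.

Q* = √(2DS/H) · √((H + b)/b)
   = √(2 × 20,500 × 30 / 4) · √((4 + 53) / 53)
   = 554.527 × 1.0370 ≈ 575.07

575 jugs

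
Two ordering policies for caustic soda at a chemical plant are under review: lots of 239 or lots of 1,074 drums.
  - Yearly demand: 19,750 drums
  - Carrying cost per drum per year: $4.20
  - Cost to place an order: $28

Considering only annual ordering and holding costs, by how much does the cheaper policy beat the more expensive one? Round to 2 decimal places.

TC(Q) = (D/Q)S + (Q/2)H
TC(239) = (19,750/239)×28 + (239/2)×4.2 = $2,815.71
TC(1,074) = (19,750/1,074)×28 + (1,074/2)×4.2 = $2,770.30
Cheaper: Q = 1,074.  Difference = $45.41

$45.41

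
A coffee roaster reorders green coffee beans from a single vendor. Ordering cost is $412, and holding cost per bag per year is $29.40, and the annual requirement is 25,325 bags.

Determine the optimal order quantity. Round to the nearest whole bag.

842 bags

2DS/H = 2·25,325·412/29.4 = 709,789.12
EOQ = √709,789.12 ≈ 842.49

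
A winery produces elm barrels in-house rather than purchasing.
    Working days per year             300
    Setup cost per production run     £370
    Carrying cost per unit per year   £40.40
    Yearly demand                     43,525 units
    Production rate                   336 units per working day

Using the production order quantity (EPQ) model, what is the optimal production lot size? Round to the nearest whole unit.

1,185 units

d = 43,525/300 = 145.0833 units/day;  effective holding cost H(1 − d/p) = 40.4·(1 − 145.0833/336) = 22.95546
Q* = √(2DS / H_eff) = √(2·43,525·370 / 22.95546) ≈ 1,184.52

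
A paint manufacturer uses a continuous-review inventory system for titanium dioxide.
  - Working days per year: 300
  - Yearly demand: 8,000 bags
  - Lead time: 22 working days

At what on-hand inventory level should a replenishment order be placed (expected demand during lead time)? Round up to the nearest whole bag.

587 bags

Daily demand d = 8,000 / 300 = 26.667 bags/day
Demand during lead time = 26.667 × 22 = 586.67
Reorder point = 586.67 → round up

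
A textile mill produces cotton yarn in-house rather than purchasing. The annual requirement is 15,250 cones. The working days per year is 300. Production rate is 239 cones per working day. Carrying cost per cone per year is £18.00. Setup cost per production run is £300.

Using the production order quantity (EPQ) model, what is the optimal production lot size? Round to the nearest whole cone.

d = 15,250/300 = 50.8333 cones/day;  effective holding cost H(1 − d/p) = 18·(1 − 50.8333/239) = 14.17155
Q* = √(2DS / H_eff) = √(2·15,250·300 / 14.17155) ≈ 803.53

804 cones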